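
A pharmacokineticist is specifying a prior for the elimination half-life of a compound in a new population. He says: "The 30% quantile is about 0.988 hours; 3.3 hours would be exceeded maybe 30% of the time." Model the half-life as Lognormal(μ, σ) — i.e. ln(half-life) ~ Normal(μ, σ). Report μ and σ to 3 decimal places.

If T ~ Lognormal(μ,σ) then ln T ~ Normal(μ,σ), so the p-quantile of ln T is μ + z_p·σ.
ln(0.988) = -0.01207 and ln(3.3) = 1.194; z_{0.3} = -0.5244, z_{0.7} = 0.5244.
σ = (1.194 − -0.01207)/(0.5244 − (-0.5244)) = 1.150.
μ = -0.01207 − (-0.5244)·1.150 = 0.591.

μ ≈ 0.591, σ ≈ 1.150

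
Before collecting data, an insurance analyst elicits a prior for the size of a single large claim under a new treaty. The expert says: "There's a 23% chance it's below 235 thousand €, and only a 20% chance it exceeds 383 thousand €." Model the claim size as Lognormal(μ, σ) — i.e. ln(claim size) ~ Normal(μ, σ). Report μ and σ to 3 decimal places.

μ ≈ 5.688, σ ≈ 0.309

If T ~ Lognormal(μ,σ) then ln T ~ Normal(μ,σ), so the p-quantile of ln T is μ + z_p·σ.
ln(235) = 5.46 and ln(383) = 5.948; z_{0.23} = -0.7388, z_{0.8} = 0.8416.
σ = (5.948 − 5.46)/(0.8416 − (-0.7388)) = 0.309.
μ = 5.46 − (-0.7388)·0.309 = 5.688.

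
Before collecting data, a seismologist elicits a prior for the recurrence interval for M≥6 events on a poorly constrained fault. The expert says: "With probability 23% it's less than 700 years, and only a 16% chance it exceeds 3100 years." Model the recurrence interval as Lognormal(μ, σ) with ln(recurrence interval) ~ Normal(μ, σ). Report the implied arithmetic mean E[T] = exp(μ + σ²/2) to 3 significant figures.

If T ~ Lognormal(μ,σ) then ln T ~ Normal(μ,σ), so the p-quantile of ln T is μ + z_p·σ.
ln(700) = 6.551 and ln(3100) = 8.039; z_{0.23} = -0.7388, z_{0.84} = 0.9945.
σ = (8.039 − 6.551)/(0.9945 − (-0.7388)) = 0.859.
μ = 6.551 − (-0.7388)·0.859 = 7.185.
E[T] = exp(μ + σ²/2) = exp(7.185 + 0.3685) = 1910 years.

E[T] ≈ 1910 years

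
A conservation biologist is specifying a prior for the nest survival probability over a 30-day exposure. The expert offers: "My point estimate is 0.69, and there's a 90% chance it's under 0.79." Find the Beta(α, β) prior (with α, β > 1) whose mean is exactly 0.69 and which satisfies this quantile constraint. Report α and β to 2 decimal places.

α ≈ 22.66, β ≈ 10.18

With mean 0.69 fixed, write α = 0.69s, β = 0.31s where s = α+β.
Need P(θ < 0.79) = 0.9 under Beta(0.69s, 0.31s). Normal approximation: (q−m)/√(m(1−m)/s) ≈ z_{0.9} = 1.28, so s ≈ 0.69·0.31·(1.28)²/(0.79−0.69)² = 35.1.
At s = 35.1: P(θ<0.79) ≈ 0.908. Adjusting to match 0.9 gives s ≈ 32.84.
So α = 0.69·32.84 ≈ 22.66, β = 0.31·32.84 ≈ 10.18.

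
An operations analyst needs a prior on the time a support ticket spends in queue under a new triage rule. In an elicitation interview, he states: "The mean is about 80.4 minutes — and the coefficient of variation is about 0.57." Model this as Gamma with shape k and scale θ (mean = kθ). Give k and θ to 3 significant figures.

k ≈ 3.08, θ ≈ 26.1

For Gamma(k, scale θ): mean = kθ, variance = kθ², so CV = 1/√k.
CV = 0.57, hence k = 1/CV² = 3.08.
Then θ = mean/k = 80.4/3.08 = 26.1.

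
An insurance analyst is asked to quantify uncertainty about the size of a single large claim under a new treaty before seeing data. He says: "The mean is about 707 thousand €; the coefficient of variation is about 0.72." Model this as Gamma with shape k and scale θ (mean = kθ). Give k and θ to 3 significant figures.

k ≈ 1.93, θ ≈ 367

For Gamma(k, scale θ): mean = kθ, variance = kθ², so CV = 1/√k.
CV = 0.72, hence k = 1/CV² = 1.93.
Then θ = mean/k = 707/1.93 = 367.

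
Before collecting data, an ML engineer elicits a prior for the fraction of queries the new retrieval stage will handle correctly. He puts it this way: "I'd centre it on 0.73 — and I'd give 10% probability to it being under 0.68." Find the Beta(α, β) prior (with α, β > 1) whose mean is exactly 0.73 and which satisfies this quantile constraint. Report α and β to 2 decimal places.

α ≈ 96.95, β ≈ 35.86

With mean 0.73 fixed, write α = 0.73s, β = 0.27s where s = α+β.
Need P(θ < 0.68) = 0.1 under Beta(0.73s, 0.27s). Normal approximation: (q−m)/√(m(1−m)/s) ≈ z_{0.1} = -1.28, so s ≈ 0.73·0.27·(-1.28)²/(0.68−0.73)² = 129.5.
At s = 129.5: P(θ<0.68) ≈ 0.103. Adjusting to match 0.1 gives s ≈ 132.81.
So α = 0.73·132.81 ≈ 96.95, β = 0.27·132.81 ≈ 35.86.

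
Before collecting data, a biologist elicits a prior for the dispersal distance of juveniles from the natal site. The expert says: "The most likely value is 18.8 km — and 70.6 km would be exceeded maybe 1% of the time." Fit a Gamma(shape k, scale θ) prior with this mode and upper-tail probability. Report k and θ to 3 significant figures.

k ≈ 3.43, θ ≈ 7.74

Gamma(k,θ) with k>1 has mode (k−1)θ, so θ = 18.8/(k−1).
Need P(X < 70.6) = 0.99 with θ tied to k this way. Start at k = 2, θ = 18.8: P(X<70.6) ≈ 0.889.
Too low — raise k to concentrate. Iterating converges to k ≈ 3.43.
Then θ = 18.8/(3.43−1) ≈ 7.74.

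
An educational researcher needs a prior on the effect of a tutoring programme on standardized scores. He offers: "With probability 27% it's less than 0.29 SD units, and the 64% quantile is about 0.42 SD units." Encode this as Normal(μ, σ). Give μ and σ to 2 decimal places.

For Normal(μ,σ), the p-quantile is μ + z_p·σ. Here z_{0.27} = -0.6128, z_{0.64} = 0.3585.
So 0.29 = μ − 0.6128σ and 0.42 = μ + 0.3585σ.
Subtracting: σ = (0.42 − 0.29)/(0.3585 − (-0.6128)) = 0.13.
Then μ = 0.29 − (-0.6128)·0.13 = 0.37.

μ = 0.37, σ = 0.13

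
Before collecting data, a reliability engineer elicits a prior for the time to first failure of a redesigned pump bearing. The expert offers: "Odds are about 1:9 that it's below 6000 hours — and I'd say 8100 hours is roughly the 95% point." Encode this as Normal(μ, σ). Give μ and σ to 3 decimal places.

For Normal(μ,σ), the p-quantile is μ + z_p·σ. Here z_{0.1} = -1.282, z_{0.95} = 1.645.
So 6000 = μ − 1.282σ and 8100 = μ + 1.645σ.
Subtracting: σ = (8100 − 6000)/(1.645 − (-1.282)) = 717.604.
Then μ = 6000 − (-1.282)·717.604 = 6919.646.

μ = 6919.646, σ = 717.604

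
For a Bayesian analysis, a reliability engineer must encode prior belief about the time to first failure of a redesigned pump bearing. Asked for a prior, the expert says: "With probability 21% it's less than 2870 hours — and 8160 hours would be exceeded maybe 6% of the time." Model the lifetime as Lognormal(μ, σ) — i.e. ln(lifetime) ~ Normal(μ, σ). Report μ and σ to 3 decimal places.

If T ~ Lognormal(μ,σ) then ln T ~ Normal(μ,σ), so the p-quantile of ln T is μ + z_p·σ.
ln(2870) = 7.962 and ln(8160) = 9.007; z_{0.21} = -0.8064, z_{0.94} = 1.555.
σ = (9.007 − 7.962)/(1.555 − (-0.8064)) = 0.443.
μ = 7.962 − (-0.8064)·0.443 = 8.319.

μ ≈ 8.319, σ ≈ 0.443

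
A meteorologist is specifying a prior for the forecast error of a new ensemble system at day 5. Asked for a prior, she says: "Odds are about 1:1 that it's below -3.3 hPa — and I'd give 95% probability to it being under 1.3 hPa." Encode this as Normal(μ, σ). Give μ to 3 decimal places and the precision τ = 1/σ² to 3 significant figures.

μ = -3.300, τ = 0.128

The p-quantile of Normal(μ,σ) is μ + z_p·σ, with z_{0.5} = 0 and z_{0.95} = 1.645.
Eliminate σ: μ = (z₂·x₁ − z₁·x₂)/(z₂ − z₁) = (1.645·-3.3 − (0)·1.3)/1.645 = -3.300.
Then σ = (x₂ − x₁)/(z₂ − z₁) = (1.3 − -3.3)/1.645 = 2.797.
Precision τ = 1/σ² = 1/2.797² = 0.128.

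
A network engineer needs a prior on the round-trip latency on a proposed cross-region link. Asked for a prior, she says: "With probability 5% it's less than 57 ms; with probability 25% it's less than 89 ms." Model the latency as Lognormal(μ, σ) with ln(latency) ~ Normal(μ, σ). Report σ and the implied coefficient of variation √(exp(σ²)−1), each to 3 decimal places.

If T ~ Lognormal(μ,σ) then ln T ~ Normal(μ,σ), so the p-quantile of ln T is μ + z_p·σ.
ln(57) = 4.043 and ln(89) = 4.489; z_{0.05} = -1.645, z_{0.25} = -0.6745.
σ = (4.489 − 4.043)/(-0.6745 − (-1.645)) = 0.459.
μ = 4.043 − (-1.645)·0.459 = 4.798.
CV = √(exp(σ²)−1) = √(exp(0.2109)−1) = 0.484.

σ ≈ 0.459, CV ≈ 0.484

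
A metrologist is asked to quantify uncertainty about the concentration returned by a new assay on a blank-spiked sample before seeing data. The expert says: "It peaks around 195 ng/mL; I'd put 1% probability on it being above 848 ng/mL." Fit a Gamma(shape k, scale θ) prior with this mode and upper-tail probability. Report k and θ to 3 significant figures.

k ≈ 2.89, θ ≈ 103

Gamma(k,θ) with k>1 has mode (k−1)θ, so θ = 195/(k−1).
Need P(X < 848) = 0.99 with θ tied to k this way. Start at k = 2, θ = 195: P(X<848) ≈ 0.931.
Too low — raise k to concentrate. Iterating converges to k ≈ 2.89.
Then θ = 195/(2.89−1) ≈ 103.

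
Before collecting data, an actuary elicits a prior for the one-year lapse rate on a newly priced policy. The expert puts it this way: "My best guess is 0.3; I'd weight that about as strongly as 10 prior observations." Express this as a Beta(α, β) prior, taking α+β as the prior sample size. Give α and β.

Under the effective-sample-size interpretation, Beta(α, β) has prior mean α/(α+β) and prior sample size α+β.
So α+β = 10 and α/(α+β) = 0.3, giving α = 0.3·10 = 3 and β = 10 − 3 = 7.

α = 3, β = 7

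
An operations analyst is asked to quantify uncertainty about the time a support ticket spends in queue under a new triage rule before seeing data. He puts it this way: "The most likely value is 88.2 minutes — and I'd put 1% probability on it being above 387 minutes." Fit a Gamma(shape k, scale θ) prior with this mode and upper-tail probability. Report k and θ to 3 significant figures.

Gamma(k,θ) with k>1 has mode (k−1)θ, so θ = 88.2/(k−1).
Need P(X < 387) = 0.99 with θ tied to k this way. Start at k = 2, θ = 88.2: P(X<387) ≈ 0.933.
Too low — raise k to concentrate. Iterating converges to k ≈ 2.86.
Then θ = 88.2/(2.86−1) ≈ 47.4.

k ≈ 2.86, θ ≈ 47.4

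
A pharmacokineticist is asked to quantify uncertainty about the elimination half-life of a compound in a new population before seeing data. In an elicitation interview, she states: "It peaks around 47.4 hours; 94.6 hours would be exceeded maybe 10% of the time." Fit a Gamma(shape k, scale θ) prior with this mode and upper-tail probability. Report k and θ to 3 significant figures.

k ≈ 5.01, θ ≈ 11.8

Gamma(k,θ) with k>1 has mode (k−1)θ, so θ = 47.4/(k−1).
Need P(X < 94.6) = 0.9 with θ tied to k this way. Start at k = 2, θ = 47.4: P(X<94.6) ≈ 0.593.
Too low — raise k to concentrate. Iterating converges to k ≈ 5.01.
Then θ = 47.4/(5.01−1) ≈ 11.8.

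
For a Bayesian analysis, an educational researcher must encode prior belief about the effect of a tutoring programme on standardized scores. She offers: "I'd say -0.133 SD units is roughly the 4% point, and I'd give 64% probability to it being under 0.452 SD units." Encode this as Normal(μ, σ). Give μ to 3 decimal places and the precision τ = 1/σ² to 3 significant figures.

For Normal(μ,σ), the p-quantile is μ + z_p·σ. Here z_{0.04} = -1.751, z_{0.64} = 0.3585.
So -0.133 = μ − 1.751σ and 0.452 = μ + 0.3585σ.
Subtracting: σ = (0.452 − -0.133)/(0.3585 − (-1.751)) = 0.277.
Then μ = -0.133 − (-1.751)·0.277 = 0.353.
Precision τ = 1/σ² = 1/0.2774² = 13.

μ = 0.353, τ = 13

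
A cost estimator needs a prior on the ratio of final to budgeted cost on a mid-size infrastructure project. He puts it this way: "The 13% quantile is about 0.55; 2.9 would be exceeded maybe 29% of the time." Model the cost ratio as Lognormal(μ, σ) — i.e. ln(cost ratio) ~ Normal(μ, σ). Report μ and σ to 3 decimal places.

If T ~ Lognormal(μ,σ) then ln T ~ Normal(μ,σ), so the p-quantile of ln T is μ + z_p·σ.
ln(0.55) = -0.5978 and ln(2.9) = 1.065; z_{0.13} = -1.126, z_{0.71} = 0.5534.
σ = (1.065 − -0.5978)/(0.5534 − (-1.126)) = 0.990.
μ = -0.5978 − (-1.126)·0.990 = 0.517.

μ ≈ 0.517, σ ≈ 0.990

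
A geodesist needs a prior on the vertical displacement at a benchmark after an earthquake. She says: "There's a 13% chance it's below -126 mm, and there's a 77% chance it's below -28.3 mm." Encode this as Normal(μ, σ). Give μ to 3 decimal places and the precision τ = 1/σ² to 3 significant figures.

The p-quantile of Normal(μ,σ) is μ + z_p·σ, with z_{0.13} = -1.126 and z_{0.77} = 0.7388.
Eliminate σ: μ = (z₂·x₁ − z₁·x₂)/(z₂ − z₁) = (0.7388·-126 − (-1.126)·-28.3)/1.865 = -67.000.
Then σ = (x₂ − x₁)/(z₂ − z₁) = (-28.3 − -126)/1.865 = 52.379.
Precision τ = 1/σ² = 1/52.38² = 0.000364.

μ = -67.000, τ = 0.000364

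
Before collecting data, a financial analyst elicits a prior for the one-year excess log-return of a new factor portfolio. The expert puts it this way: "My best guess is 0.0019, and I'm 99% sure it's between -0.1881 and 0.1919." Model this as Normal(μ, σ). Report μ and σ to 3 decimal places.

A symmetric 99% interval runs μ ± z·σ with z = 2.576.
Half-width = 0.19, so σ = 0.19/2.576 = 0.074.
μ is the stated best guess, 0.002.

μ = 0.002, σ = 0.074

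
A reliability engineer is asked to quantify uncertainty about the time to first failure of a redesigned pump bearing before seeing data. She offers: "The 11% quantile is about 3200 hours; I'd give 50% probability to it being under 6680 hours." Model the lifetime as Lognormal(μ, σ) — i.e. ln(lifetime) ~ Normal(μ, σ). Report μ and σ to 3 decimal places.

μ ≈ 8.807, σ ≈ 0.600

If T ~ Lognormal(μ,σ) then ln T ~ Normal(μ,σ), so the p-quantile of ln T is μ + z_p·σ.
ln(3200) = 8.071 and ln(6680) = 8.807; z_{0.11} = -1.227, z_{0.5} = 0.
σ = (8.807 − 8.071)/(0 − (-1.227)) = 0.600.
μ = 8.071 − (-1.227)·0.600 = 8.807.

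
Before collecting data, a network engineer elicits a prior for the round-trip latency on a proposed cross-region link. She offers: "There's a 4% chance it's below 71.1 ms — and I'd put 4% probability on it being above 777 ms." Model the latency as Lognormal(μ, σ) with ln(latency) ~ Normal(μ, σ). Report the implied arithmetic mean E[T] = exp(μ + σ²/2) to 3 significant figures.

If T ~ Lognormal(μ,σ) then ln T ~ Normal(μ,σ), so the p-quantile of ln T is μ + z_p·σ.
ln(71.1) = 4.264 and ln(777) = 6.655; z_{0.04} = -1.751, z_{0.96} = 1.751.
σ = (6.655 − 4.264)/(1.751 − (-1.751)) = 0.683.
μ = 4.264 − (-1.751)·0.683 = 5.460.
E[T] = exp(μ + σ²/2) = exp(5.460 + 0.2332) = 297 ms.

E[T] ≈ 297 ms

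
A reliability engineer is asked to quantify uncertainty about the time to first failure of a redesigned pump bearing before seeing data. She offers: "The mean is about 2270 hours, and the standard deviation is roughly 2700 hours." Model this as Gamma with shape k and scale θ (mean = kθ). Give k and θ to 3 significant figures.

k ≈ 0.707, θ ≈ 3210

For Gamma(k, scale θ): mean = kθ, variance = kθ², so CV = 1/√k.
CV = SD/mean = 2700/2270 = 1.189, hence k = 1/CV² = 0.707.
Then θ = mean/k = 2270/0.707 = 3210.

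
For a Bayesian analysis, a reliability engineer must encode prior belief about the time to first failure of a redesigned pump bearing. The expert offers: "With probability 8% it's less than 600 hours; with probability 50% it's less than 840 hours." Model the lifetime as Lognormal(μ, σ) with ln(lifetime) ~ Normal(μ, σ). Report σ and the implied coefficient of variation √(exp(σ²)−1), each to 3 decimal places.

If T ~ Lognormal(μ,σ) then ln T ~ Normal(μ,σ), so the p-quantile of ln T is μ + z_p·σ.
ln(600) = 6.397 and ln(840) = 6.733; z_{0.08} = -1.405, z_{0.5} = 0.
σ = (6.733 − 6.397)/(0 − (-1.405)) = 0.239.
μ = 6.397 − (-1.405)·0.239 = 6.733.
CV = √(exp(σ²)−1) = √(exp(0.0573)−1) = 0.243.

σ ≈ 0.239, CV ≈ 0.243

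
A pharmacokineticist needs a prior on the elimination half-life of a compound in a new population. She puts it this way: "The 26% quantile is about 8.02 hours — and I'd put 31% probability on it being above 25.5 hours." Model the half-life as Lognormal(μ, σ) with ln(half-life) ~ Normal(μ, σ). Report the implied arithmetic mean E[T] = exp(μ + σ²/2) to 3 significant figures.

E[T] ≈ 25.8 hours

If T ~ Lognormal(μ,σ) then ln T ~ Normal(μ,σ), so the p-quantile of ln T is μ + z_p·σ.
ln(8.02) = 2.082 and ln(25.5) = 3.239; z_{0.26} = -0.6433, z_{0.69} = 0.4959.
σ = (3.239 − 2.082)/(0.4959 − (-0.6433)) = 1.015.
μ = 2.082 − (-0.6433)·1.015 = 2.735.
E[T] = exp(μ + σ²/2) = exp(2.735 + 0.5155) = 25.8 hours.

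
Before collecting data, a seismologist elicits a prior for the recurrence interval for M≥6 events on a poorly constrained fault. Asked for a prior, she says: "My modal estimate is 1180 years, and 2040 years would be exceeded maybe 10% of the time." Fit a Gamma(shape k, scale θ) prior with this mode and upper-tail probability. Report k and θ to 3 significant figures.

k ≈ 7.33, θ ≈ 186

Gamma(k,θ) with k>1 has mode (k−1)θ, so θ = 1180/(k−1).
Need P(X < 2040) = 0.9 with θ tied to k this way. Start at k = 2, θ = 1180: P(X<2040) ≈ 0.516.
Too low — raise k to concentrate. Iterating converges to k ≈ 7.33.
Then θ = 1180/(7.33−1) ≈ 186.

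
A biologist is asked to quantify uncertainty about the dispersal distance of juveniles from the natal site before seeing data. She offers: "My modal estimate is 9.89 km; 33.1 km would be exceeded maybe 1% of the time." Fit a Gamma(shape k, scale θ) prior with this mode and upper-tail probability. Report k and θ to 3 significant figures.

Gamma(k,θ) with k>1 has mode (k−1)θ, so θ = 9.89/(k−1).
Need P(X < 33.1) = 0.99 with θ tied to k this way. Start at k = 2, θ = 9.89: P(X<33.1) ≈ 0.847.
Too low — raise k to concentrate. Iterating converges to k ≈ 4.
Then θ = 9.89/(4−1) ≈ 3.29.

k ≈ 4, θ ≈ 3.29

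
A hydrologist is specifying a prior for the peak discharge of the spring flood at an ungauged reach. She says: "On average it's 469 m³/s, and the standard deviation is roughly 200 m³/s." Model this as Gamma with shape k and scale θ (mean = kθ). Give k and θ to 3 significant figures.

For Gamma(k, scale θ): mean = kθ, variance = kθ², so CV = 1/√k.
CV = SD/mean = 200/469 = 0.4264, hence k = 1/CV² = 5.5.
Then θ = mean/k = 469/5.5 = 85.3.

k ≈ 5.5, θ ≈ 85.3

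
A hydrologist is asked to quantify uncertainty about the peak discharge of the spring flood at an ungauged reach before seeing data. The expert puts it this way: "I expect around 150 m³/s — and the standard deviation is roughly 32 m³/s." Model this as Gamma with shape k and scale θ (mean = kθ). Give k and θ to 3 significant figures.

k ≈ 22, θ ≈ 6.83

For Gamma(k, scale θ): mean = kθ, variance = kθ², so CV = 1/√k.
CV = SD/mean = 32/150 = 0.2133, hence k = 1/CV² = 22.
Then θ = mean/k = 150/22 = 6.83.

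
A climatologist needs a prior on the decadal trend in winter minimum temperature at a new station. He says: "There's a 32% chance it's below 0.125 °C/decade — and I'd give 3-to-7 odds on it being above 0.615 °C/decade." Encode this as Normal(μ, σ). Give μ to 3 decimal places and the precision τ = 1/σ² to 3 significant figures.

μ = 0.356, τ = 4.1

For Normal(μ,σ), the p-quantile is μ + z_p·σ. Here z_{0.32} = -0.4677, z_{0.7} = 0.5244.
So 0.125 = μ − 0.4677σ and 0.615 = μ + 0.5244σ.
Subtracting: σ = (0.615 − 0.125)/(0.5244 − (-0.4677)) = 0.494.
Then μ = 0.125 − (-0.4677)·0.494 = 0.356.
Precision τ = 1/σ² = 1/0.4939² = 4.1.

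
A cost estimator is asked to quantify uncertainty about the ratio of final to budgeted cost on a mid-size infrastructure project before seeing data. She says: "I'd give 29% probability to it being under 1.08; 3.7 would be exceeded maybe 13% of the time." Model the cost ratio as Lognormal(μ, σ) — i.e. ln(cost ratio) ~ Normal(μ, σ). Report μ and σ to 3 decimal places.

If T ~ Lognormal(μ,σ) then ln T ~ Normal(μ,σ), so the p-quantile of ln T is μ + z_p·σ.
ln(1.08) = 0.07696 and ln(3.7) = 1.308; z_{0.29} = -0.5534, z_{0.87} = 1.126.
σ = (1.308 − 0.07696)/(1.126 − (-0.5534)) = 0.733.
μ = 0.07696 − (-0.5534)·0.733 = 0.483.

μ ≈ 0.483, σ ≈ 0.733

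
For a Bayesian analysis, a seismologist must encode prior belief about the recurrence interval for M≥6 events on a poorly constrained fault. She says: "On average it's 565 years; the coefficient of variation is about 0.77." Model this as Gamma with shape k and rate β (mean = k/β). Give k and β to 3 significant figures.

For Gamma(k, rate β): mean = k/β, variance = k/β², so CV = 1/√k.
CV = 0.77, hence k = 1/CV² = 1.69.
Then β = k/mean = 1.69/565 = 0.00299.

k ≈ 1.69, β ≈ 0.00299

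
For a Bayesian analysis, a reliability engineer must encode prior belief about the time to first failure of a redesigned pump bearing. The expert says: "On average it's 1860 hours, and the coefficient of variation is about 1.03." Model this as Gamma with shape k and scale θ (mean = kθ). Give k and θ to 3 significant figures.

For Gamma(k, scale θ): mean = kθ, variance = kθ², so CV = 1/√k.
CV = 1.03, hence k = 1/CV² = 0.943.
Then θ = mean/k = 1860/0.943 = 1970.

k ≈ 0.943, θ ≈ 1970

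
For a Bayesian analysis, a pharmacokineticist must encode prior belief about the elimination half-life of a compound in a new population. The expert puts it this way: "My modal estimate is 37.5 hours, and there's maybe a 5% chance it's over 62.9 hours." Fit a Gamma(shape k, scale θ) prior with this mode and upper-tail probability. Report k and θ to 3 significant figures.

k ≈ 11.4, θ ≈ 3.59

Gamma(k,θ) with k>1 has mode (k−1)θ, so θ = 37.5/(k−1).
Need P(X < 62.9) = 0.95 with θ tied to k this way. Start at k = 2, θ = 37.5: P(X<62.9) ≈ 0.500.
Too low — raise k to concentrate. Iterating converges to k ≈ 11.4.
Then θ = 37.5/(11.4−1) ≈ 3.59.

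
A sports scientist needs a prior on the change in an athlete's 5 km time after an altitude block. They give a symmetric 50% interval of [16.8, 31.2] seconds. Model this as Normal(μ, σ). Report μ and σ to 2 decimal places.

A symmetric 50% interval runs μ ± z·σ with z = 0.6745.
Half-width = 7.2, so σ = 7.2/0.6745 = 10.67.
μ is the interval midpoint, 24.00.

μ = 24.00, σ = 10.67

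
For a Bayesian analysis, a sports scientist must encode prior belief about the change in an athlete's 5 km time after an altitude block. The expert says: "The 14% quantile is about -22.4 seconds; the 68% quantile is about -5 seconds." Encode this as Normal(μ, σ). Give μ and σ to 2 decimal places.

The p-quantile of Normal(μ,σ) is μ + z_p·σ, with z_{0.14} = -1.08 and z_{0.68} = 0.4677.
Eliminate σ: μ = (z₂·x₁ − z₁·x₂)/(z₂ − z₁) = (0.4677·-22.4 − (-1.08)·-5)/1.548 = -10.26.
Then σ = (x₂ − x₁)/(z₂ − z₁) = (-5 − -22.4)/1.548 = 11.24.

μ = -10.26, σ = 11.24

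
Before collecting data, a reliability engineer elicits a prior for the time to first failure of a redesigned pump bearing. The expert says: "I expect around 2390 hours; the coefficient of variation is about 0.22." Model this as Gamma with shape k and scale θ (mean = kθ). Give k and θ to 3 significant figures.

k ≈ 20.7, θ ≈ 116

For Gamma(k, scale θ): mean = kθ, variance = kθ², so CV = 1/√k.
CV = 0.22, hence k = 1/CV² = 20.7.
Then θ = mean/k = 2390/20.7 = 116.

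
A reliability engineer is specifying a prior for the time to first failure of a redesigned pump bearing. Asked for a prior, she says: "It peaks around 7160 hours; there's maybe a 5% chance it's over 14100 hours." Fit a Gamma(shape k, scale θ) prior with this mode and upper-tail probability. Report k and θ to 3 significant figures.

k ≈ 7.04, θ ≈ 1190

Gamma(k,θ) with k>1 has mode (k−1)θ, so θ = 7160/(k−1).
Need P(X < 14100) = 0.95 with θ tied to k this way. Start at k = 2, θ = 7160: P(X<14100) ≈ 0.586.
Too low — raise k to concentrate. Iterating converges to k ≈ 7.04.
Then θ = 7160/(7.04−1) ≈ 1190.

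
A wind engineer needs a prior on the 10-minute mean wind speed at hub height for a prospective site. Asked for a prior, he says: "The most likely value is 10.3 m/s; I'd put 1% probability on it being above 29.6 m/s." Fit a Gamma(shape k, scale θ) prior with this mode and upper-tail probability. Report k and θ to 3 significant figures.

Gamma(k,θ) with k>1 has mode (k−1)θ, so θ = 10.3/(k−1).
Need P(X < 29.6) = 0.99 with θ tied to k this way. Start at k = 2, θ = 10.3: P(X<29.6) ≈ 0.781.
Too low — raise k to concentrate. Iterating converges to k ≈ 5.08.
Then θ = 10.3/(5.08−1) ≈ 2.52.

k ≈ 5.08, θ ≈ 2.52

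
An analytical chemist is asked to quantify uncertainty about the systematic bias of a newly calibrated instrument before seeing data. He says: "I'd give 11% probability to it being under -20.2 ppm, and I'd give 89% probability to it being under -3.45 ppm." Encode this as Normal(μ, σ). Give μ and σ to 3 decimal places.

For Normal(μ,σ), the p-quantile is μ + z_p·σ. Here z_{0.11} = -1.227, z_{0.89} = 1.227.
So -20.2 = μ − 1.227σ and -3.45 = μ + 1.227σ.
Subtracting: σ = (-3.45 − -20.2)/(1.227 − (-1.227)) = 6.828.
Then μ = -20.2 − (-1.227)·6.828 = -11.825.

μ = -11.825, σ = 6.828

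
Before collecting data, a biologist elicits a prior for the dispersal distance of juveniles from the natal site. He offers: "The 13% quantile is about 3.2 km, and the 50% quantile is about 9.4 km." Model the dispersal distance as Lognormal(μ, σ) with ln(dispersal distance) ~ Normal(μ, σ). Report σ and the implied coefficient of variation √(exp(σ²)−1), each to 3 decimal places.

If T ~ Lognormal(μ,σ) then ln T ~ Normal(μ,σ), so the p-quantile of ln T is μ + z_p·σ.
ln(3.2) = 1.163 and ln(9.4) = 2.241; z_{0.13} = -1.126, z_{0.5} = 0.
σ = (2.241 − 1.163)/(0 − (-1.126)) = 0.957.
μ = 1.163 − (-1.126)·0.957 = 2.241.
CV = √(exp(σ²)−1) = √(exp(0.9152)−1) = 1.224.

σ ≈ 0.957, CV ≈ 1.224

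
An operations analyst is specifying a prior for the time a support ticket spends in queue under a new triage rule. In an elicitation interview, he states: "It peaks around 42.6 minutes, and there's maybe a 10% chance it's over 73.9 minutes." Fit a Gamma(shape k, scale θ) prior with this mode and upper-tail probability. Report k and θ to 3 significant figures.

k ≈ 7.25, θ ≈ 6.81

Gamma(k,θ) with k>1 has mode (k−1)θ, so θ = 42.6/(k−1).
Need P(X < 73.9) = 0.9 with θ tied to k this way. Start at k = 2, θ = 42.6: P(X<73.9) ≈ 0.517.
Too low — raise k to concentrate. Iterating converges to k ≈ 7.25.
Then θ = 42.6/(7.25−1) ≈ 6.81.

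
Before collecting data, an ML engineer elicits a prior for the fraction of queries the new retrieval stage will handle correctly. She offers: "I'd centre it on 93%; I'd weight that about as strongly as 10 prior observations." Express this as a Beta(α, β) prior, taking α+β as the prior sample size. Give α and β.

α = 9.3, β = 0.7

Under the effective-sample-size interpretation, Beta(α, β) has prior mean α/(α+β) and prior sample size α+β.
So α+β = 10 and α/(α+β) = 0.93, giving α = 0.93·10 = 9.3 and β = 10 − 9.3 = 0.7.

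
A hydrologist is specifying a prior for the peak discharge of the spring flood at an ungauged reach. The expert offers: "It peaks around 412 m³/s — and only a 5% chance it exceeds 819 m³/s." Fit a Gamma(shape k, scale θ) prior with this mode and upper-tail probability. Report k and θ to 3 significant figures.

Gamma(k,θ) with k>1 has mode (k−1)θ, so θ = 412/(k−1).
Need P(X < 819) = 0.95 with θ tied to k this way. Start at k = 2, θ = 412: P(X<819) ≈ 0.591.
Too low — raise k to concentrate. Iterating converges to k ≈ 6.87.
Then θ = 412/(6.87−1) ≈ 70.1.

k ≈ 6.87, θ ≈ 70.1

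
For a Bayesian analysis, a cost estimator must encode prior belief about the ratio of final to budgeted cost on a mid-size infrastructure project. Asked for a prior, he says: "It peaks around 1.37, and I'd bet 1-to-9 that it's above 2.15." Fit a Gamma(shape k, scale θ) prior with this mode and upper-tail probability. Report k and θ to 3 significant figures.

Gamma(k,θ) with k>1 has mode (k−1)θ, so θ = 1.37/(k−1).
Need P(X < 2.15) = 0.9 with θ tied to k this way. Start at k = 2, θ = 1.37: P(X<2.15) ≈ 0.465.
Too low — raise k to concentrate. Iterating converges to k ≈ 10.2.
Then θ = 1.37/(10.2−1) ≈ 0.149.

k ≈ 10.2, θ ≈ 0.149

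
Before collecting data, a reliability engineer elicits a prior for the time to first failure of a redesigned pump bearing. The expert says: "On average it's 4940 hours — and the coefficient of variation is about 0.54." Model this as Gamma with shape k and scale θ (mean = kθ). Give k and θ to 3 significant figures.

k ≈ 3.43, θ ≈ 1440

For Gamma(k, scale θ): mean = kθ, variance = kθ², so CV = 1/√k.
CV = 0.54, hence k = 1/CV² = 3.43.
Then θ = mean/k = 4940/3.43 = 1440.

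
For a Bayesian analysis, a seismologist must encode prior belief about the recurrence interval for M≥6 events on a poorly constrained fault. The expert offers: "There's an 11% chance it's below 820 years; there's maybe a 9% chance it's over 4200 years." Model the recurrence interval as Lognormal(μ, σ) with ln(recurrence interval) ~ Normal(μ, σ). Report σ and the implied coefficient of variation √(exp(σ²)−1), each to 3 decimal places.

σ ≈ 0.636, CV ≈ 0.706

If T ~ Lognormal(μ,σ) then ln T ~ Normal(μ,σ), so the p-quantile of ln T is μ + z_p·σ.
ln(820) = 6.709 and ln(4200) = 8.343; z_{0.11} = -1.227, z_{0.91} = 1.341.
σ = (8.343 − 6.709)/(1.341 − (-1.227)) = 0.636.
μ = 6.709 − (-1.227)·0.636 = 7.490.
CV = √(exp(σ²)−1) = √(exp(0.4049)−1) = 0.706.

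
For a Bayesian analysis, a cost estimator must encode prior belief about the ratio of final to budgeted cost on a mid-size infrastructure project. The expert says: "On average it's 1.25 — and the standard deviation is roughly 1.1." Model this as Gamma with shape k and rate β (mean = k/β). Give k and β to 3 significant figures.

For Gamma(k, rate β): mean = k/β, variance = k/β², so CV = 1/√k.
CV = SD/mean = 1.1/1.25 = 0.88, hence k = 1/CV² = 1.29.
Then β = k/mean = 1.29/1.25 = 1.03.

k ≈ 1.29, β ≈ 1.03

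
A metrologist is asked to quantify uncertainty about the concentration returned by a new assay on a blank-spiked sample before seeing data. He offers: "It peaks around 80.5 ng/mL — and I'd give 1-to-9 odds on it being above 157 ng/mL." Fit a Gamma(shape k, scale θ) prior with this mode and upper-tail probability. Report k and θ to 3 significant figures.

k ≈ 5.29, θ ≈ 18.8

Gamma(k,θ) with k>1 has mode (k−1)θ, so θ = 80.5/(k−1).
Need P(X < 157) = 0.9 with θ tied to k this way. Start at k = 2, θ = 80.5: P(X<157) ≈ 0.580.
Too low — raise k to concentrate. Iterating converges to k ≈ 5.29.
Then θ = 80.5/(5.29−1) ≈ 18.8.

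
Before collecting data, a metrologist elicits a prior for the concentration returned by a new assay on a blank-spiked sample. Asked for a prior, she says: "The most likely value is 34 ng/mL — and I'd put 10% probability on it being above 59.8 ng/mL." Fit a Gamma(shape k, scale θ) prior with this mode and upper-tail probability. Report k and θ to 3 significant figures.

k ≈ 6.96, θ ≈ 5.71

Gamma(k,θ) with k>1 has mode (k−1)θ, so θ = 34/(k−1).
Need P(X < 59.8) = 0.9 with θ tied to k this way. Start at k = 2, θ = 34: P(X<59.8) ≈ 0.525.
Too low — raise k to concentrate. Iterating converges to k ≈ 6.96.
Then θ = 34/(6.96−1) ≈ 5.71.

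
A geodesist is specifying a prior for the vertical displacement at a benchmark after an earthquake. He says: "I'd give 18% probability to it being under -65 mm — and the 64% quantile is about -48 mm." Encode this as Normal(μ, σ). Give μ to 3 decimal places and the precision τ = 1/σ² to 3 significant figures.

μ = -52.784, τ = 0.00561

The p-quantile of Normal(μ,σ) is μ + z_p·σ, with z_{0.18} = -0.9154 and z_{0.64} = 0.3585.
Eliminate σ: μ = (z₂·x₁ − z₁·x₂)/(z₂ − z₁) = (0.3585·-65 − (-0.9154)·-48)/1.274 = -52.784.
Then σ = (x₂ − x₁)/(z₂ − z₁) = (-48 − -65)/1.274 = 13.346.
Precision τ = 1/σ² = 1/13.35² = 0.00561.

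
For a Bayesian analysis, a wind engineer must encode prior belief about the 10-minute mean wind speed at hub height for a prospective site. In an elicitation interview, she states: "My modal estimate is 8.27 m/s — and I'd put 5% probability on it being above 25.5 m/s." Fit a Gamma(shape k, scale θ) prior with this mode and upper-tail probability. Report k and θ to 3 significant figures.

Gamma(k,θ) with k>1 has mode (k−1)θ, so θ = 8.27/(k−1).
Need P(X < 25.5) = 0.95 with θ tied to k this way. Start at k = 2, θ = 8.27: P(X<25.5) ≈ 0.813.
Too low — raise k to concentrate. Iterating converges to k ≈ 3.08.
Then θ = 8.27/(3.08−1) ≈ 3.97.

k ≈ 3.08, θ ≈ 3.97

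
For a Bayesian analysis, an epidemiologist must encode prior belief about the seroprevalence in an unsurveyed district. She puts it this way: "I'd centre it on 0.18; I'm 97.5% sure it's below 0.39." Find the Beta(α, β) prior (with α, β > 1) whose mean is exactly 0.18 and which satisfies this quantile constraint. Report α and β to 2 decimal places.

With mean 0.18 fixed, write α = 0.18s, β = 0.82s where s = α+β.
Need P(θ < 0.39) = 0.975 under Beta(0.18s, 0.82s). Normal approximation: (q−m)/√(m(1−m)/s) ≈ z_{0.975} = 1.96, so s ≈ 0.18·0.82·(1.96)²/(0.39−0.18)² = 12.9.
At s = 12.9: P(θ<0.39) ≈ 0.960. Adjusting to match 0.975 gives s ≈ 16.71.
So α = 0.18·16.71 ≈ 3.01, β = 0.82·16.71 ≈ 13.70.

α ≈ 3.01, β ≈ 13.70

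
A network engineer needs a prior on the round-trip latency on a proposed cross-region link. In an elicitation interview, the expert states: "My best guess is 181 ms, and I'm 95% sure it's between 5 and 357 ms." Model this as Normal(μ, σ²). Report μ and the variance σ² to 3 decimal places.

A symmetric 95% interval runs μ ± z·σ with z = 1.96.
Half-width = 176, so σ = 176/1.96 = 89.7976 and σ² = 8063.603.
μ is the stated best guess, 181.000.

μ = 181.000, σ² = 8063.603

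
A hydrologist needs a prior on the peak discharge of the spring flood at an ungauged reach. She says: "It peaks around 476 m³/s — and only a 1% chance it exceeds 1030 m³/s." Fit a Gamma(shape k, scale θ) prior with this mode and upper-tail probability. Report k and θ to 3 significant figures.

k ≈ 9.12, θ ≈ 58.6

Gamma(k,θ) with k>1 has mode (k−1)θ, so θ = 476/(k−1).
Need P(X < 1030) = 0.99 with θ tied to k this way. Start at k = 2, θ = 476: P(X<1030) ≈ 0.637.
Too low — raise k to concentrate. Iterating converges to k ≈ 9.12.
Then θ = 476/(9.12−1) ≈ 58.6.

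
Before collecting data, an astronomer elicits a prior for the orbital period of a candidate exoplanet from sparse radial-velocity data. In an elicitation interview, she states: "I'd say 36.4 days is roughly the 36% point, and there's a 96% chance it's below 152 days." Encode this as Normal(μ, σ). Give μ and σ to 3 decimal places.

The p-quantile of Normal(μ,σ) is μ + z_p·σ, with z_{0.36} = -0.3585 and z_{0.96} = 1.751.
Eliminate σ: μ = (z₂·x₁ − z₁·x₂)/(z₂ − z₁) = (1.751·36.4 − (-0.3585)·152)/2.109 = 56.047.
Then σ = (x₂ − x₁)/(z₂ − z₁) = (152 − 36.4)/2.109 = 54.809.

μ = 56.047, σ = 54.809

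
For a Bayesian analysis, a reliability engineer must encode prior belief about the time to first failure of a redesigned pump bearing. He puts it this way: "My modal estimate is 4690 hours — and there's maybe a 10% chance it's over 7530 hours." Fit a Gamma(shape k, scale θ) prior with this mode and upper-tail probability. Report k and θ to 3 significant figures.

Gamma(k,θ) with k>1 has mode (k−1)θ, so θ = 4690/(k−1).
Need P(X < 7530) = 0.9 with θ tied to k this way. Start at k = 2, θ = 4690: P(X<7530) ≈ 0.477.
Too low — raise k to concentrate. Iterating converges to k ≈ 9.38.
Then θ = 4690/(9.38−1) ≈ 559.

k ≈ 9.38, θ ≈ 559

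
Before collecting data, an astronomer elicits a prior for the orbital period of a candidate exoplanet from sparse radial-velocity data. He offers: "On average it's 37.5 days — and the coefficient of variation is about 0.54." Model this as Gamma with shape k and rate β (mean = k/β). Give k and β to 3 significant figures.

k ≈ 3.43, β ≈ 0.0914

For Gamma(k, rate β): mean = k/β, variance = k/β², so CV = 1/√k.
CV = 0.54, hence k = 1/CV² = 3.43.
Then β = k/mean = 3.43/37.5 = 0.0914.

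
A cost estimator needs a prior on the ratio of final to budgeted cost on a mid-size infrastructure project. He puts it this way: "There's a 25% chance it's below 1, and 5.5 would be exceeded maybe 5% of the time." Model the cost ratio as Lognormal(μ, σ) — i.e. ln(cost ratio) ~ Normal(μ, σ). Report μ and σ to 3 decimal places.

If T ~ Lognormal(μ,σ) then ln T ~ Normal(μ,σ), so the p-quantile of ln T is μ + z_p·σ.
ln(1) = 0 and ln(5.5) = 1.705; z_{0.25} = -0.6745, z_{0.95} = 1.645.
σ = (1.705 − 0)/(1.645 − (-0.6745)) = 0.735.
μ = 0 − (-0.6745)·0.735 = 0.496.

μ ≈ 0.496, σ ≈ 0.735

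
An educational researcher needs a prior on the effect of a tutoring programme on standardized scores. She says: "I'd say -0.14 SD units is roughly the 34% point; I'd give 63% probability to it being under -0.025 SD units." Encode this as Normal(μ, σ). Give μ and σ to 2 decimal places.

μ = -0.08, σ = 0.15

The p-quantile of Normal(μ,σ) is μ + z_p·σ, with z_{0.34} = -0.4125 and z_{0.63} = 0.3319.
Eliminate σ: μ = (z₂·x₁ − z₁·x₂)/(z₂ − z₁) = (0.3319·-0.14 − (-0.4125)·-0.025)/0.7443 = -0.08.
Then σ = (x₂ − x₁)/(z₂ − z₁) = (-0.025 − -0.14)/0.7443 = 0.15.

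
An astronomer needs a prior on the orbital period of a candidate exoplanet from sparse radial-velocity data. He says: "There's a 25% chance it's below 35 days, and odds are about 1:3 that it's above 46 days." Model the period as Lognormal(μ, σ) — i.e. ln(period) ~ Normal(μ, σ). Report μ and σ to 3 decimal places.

If T ~ Lognormal(μ,σ) then ln T ~ Normal(μ,σ), so the p-quantile of ln T is μ + z_p·σ.
ln(35) = 3.555 and ln(46) = 3.829; z_{0.25} = -0.6745, z_{0.75} = 0.6745.
σ = (3.829 − 3.555)/(0.6745 − (-0.6745)) = 0.203.
μ = 3.555 − (-0.6745)·0.203 = 3.692.

μ ≈ 3.692, σ ≈ 0.203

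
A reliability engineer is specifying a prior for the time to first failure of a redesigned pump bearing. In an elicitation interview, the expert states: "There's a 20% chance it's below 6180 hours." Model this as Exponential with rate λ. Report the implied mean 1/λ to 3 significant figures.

P(T < 6180.0) = 1 − e^(−λ·6180.0) = 0.2, so λ = −ln(1−0.2)/6180.0 = −ln(0.8)/6180.0 = 3.61e-05.
Mean = 1/λ = 27700 hours.

mean ≈ 27700 hours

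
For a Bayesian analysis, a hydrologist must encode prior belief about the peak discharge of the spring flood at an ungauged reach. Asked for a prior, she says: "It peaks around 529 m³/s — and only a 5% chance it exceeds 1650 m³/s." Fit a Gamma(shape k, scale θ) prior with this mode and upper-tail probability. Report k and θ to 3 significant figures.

k ≈ 3.04, θ ≈ 260

Gamma(k,θ) with k>1 has mode (k−1)θ, so θ = 529/(k−1).
Need P(X < 1650) = 0.95 with θ tied to k this way. Start at k = 2, θ = 529: P(X<1650) ≈ 0.818.
Too low — raise k to concentrate. Iterating converges to k ≈ 3.04.
Then θ = 529/(3.04−1) ≈ 260.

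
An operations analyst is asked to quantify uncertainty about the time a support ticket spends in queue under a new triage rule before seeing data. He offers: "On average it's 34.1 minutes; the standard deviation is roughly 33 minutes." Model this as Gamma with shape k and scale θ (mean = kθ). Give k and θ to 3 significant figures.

k ≈ 1.07, θ ≈ 31.9

For Gamma(k, scale θ): mean = kθ, variance = kθ², so CV = 1/√k.
CV = SD/mean = 33/34.1 = 0.9677, hence k = 1/CV² = 1.07.
Then θ = mean/k = 34.1/1.07 = 31.9.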